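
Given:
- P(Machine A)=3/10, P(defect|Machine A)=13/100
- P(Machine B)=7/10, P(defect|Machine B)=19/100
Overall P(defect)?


P(B) = Σ P(B|Aᵢ)×P(Aᵢ)
  13/100×3/10 = 39/1000
  19/100×7/10 = 133/1000
Sum = 43/250

P(defect) = 43/250 ≈ 17.20%


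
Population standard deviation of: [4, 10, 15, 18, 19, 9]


Mean = 75/6 = 25/2
  (4-25/2)²=289/4
  (10-25/2)²=25/4
  (15-25/2)²=25/4
  (18-25/2)²=121/4
  (19-25/2)²=169/4
  (9-25/2)²=49/4
Σ(x-μ)² = 339/2
σ² = (339/2)/6 = 113/4

σ = √(113/4) ≈ 5.3151


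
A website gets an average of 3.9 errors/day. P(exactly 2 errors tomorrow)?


Poisson(λ=3.9): P(X=2) = e^(-λ)×λ^k/k!
= e^(-3.9) × 3.9^2 / 2!
≈ 0.02024191145 × 15.21 / 2 ≈ 0.153940

P(X=2) ≈ 0.153940 ≈ 15.39%


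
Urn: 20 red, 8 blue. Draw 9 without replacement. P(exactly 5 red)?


Hypergeometric: C(20,5)×C(8,4)/C(28,9)
= 15504×70/6906900 = 2584/16445

P(X=5) = 2584/16445 ≈ 15.71%


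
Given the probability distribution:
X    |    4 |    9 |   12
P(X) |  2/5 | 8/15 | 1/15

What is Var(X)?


E[X] = 36/5
E[X²] = 296/5
Var(X) = E[X²] - (E[X])² = 296/5 - 1296/25 = 184/25

Var(X) = 184/25 ≈ 7.3600


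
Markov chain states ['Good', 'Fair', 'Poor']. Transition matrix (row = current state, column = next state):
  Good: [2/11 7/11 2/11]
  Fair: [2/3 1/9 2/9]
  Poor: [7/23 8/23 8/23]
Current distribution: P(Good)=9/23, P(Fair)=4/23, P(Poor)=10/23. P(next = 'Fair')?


P(next=Fair) = Σᵢ P(now=i)×P(i→Fair)
= 9/23×7/11 + 4/23×1/9 + 10/23×8/23
= 63/253 + 4/207 + 80/529 = 21973/52371

P = 21973/52371 ≈ 0.4196


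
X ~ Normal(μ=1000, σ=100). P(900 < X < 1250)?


z₁=(900-1000)/100=-1.0, z₂=(1250-1000)/100=2.5
P = Φ(2.5) - Φ(-1.0) = 0.993790 - 0.158655 = 0.835135 ≈ 0.8351

P(900 < X < 1250) ≈ 0.8351


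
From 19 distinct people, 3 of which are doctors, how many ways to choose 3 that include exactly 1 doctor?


Choose 1 of the 3 doctors and 2 of the other 16 people:
C(3,1)×C(16,2) = 3×120 = 360

360


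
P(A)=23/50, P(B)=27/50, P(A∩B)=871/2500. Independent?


P(A)×P(B) = 621/2500
P(A∩B) = 871/2500
Not equal → NOT independent

No, not independent


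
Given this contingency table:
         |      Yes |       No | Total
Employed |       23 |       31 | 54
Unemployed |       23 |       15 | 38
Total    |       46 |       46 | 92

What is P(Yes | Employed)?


P(Yes | Employed) = 23/(23+31) = 23/54

P(Yes|Employed) = 23/54 ≈ 42.59%


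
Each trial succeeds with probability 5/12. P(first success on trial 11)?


Geometric: P(X=11) = (1-p)^(k-1)×p = (7/12)^10×5/12 = 1412376245/743008370688

P(X=11) = 1412376245/743008370688 ≈ 0.19%


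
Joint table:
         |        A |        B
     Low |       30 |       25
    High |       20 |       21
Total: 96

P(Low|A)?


P(Low|A) = 30/(30+20) = 30/50 = 3/5

P = 3/5 ≈ 60.00%


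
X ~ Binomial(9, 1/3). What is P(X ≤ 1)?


P(X ≤ 1) = Σ P(X=i) for i=0..1
P(X=0) = 512/19683
P(X=1) = 256/2187
Sum = 2816/19683

P(X ≤ 1) = 2816/19683 ≈ 14.31%


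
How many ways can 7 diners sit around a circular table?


Circular arrangements of 7 distinct objects: fix one position to break rotational symmetry.
(n-1)! = 6! = 720

720


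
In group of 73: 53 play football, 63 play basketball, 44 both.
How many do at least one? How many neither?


|A∪B| = 53+63-44 = 72
Neither = 73-72 = 1

At least one: 72; Neither: 1


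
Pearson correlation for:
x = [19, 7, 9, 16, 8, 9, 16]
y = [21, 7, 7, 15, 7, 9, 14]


n=7, Σx=84, Σy=80, Σxy=1112, Σx²=1148, Σy²=1090
r = (7×1112 - 84×80)/√((7×1148 - 84²)(7×1090 - 80²))
= 1064/√(980×1230) = 1064/√1205400 ≈ 1064/1097.9071 ≈ 0.9691

r ≈ 0.9691


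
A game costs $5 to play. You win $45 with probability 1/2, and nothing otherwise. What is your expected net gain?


E[gain] = (45-5)×1/2 + (-5)×1/2
= 20 - 5/2 = 35/2

Expected net gain = $35/2 ≈ $17.50


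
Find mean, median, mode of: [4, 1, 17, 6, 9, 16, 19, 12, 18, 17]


Sorted: [1, 4, 6, 9, 12, 16, 17, 17, 18, 19]
Mean = 119/10
Median = 14
Freq: {4: 1, 1: 1, 17: 2, 6: 1, 9: 1, 16: 1, 19: 1, 12: 1, 18: 1}
Mode: [17]

Mean=119/10, Median=14, Mode=17


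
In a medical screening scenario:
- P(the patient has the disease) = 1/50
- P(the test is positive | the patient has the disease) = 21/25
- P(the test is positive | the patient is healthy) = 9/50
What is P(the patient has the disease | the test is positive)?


Using Bayes' theorem:
P(A|B) = P(B|A)·P(A) / P(B)

P(the test is positive) = 21/25 × 1/50 + 9/50 × 49/50
= 21/1250 + 441/2500 = 483/2500

P(the patient has the disease|the test is positive) = (21/1250) / (483/2500) = 2/23

P(the patient has the disease|the test is positive) = 2/23 ≈ 8.70%


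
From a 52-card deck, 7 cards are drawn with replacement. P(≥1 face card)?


P(not a face card) = 40/52 = 10/13
P(none in 7 draws) = (10/13)^7 = 10000000/62748517
P(≥1 face card) = 1 - 10000000/62748517 = 52748517/62748517

P = 52748517/62748517 ≈ 84.06%


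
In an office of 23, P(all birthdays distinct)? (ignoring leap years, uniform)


P(all different) = Π(365-i)/365 for i=0..22
= (365/365)×(364/365)×...×(343/365)
= 0.492703

P ≈ 0.4927 ≈ 49.27%


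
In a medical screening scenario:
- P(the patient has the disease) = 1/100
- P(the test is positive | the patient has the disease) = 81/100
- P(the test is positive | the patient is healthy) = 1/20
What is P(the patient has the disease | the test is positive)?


Using Bayes' theorem:
P(A|B) = P(B|A)·P(A) / P(B)

P(the test is positive) = 81/100 × 1/100 + 1/20 × 99/100
= 81/10000 + 99/2000 = 36/625

P(the patient has the disease|the test is positive) = (81/10000) / (36/625) = 9/64

P(the patient has the disease|the test is positive) = 9/64 ≈ 14.06%


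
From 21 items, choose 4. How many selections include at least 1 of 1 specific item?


Complement: C(21,4) - C(20,4) = 5985 - 4845 = 1140

1140


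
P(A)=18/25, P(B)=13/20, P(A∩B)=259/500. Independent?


P(A)×P(B) = 117/250
P(A∩B) = 259/500
Not equal → NOT independent

No, not independent


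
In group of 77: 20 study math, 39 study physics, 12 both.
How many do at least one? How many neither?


|A∪B| = 20+39-12 = 47
Neither = 77-47 = 30

At least one: 47; Neither: 30


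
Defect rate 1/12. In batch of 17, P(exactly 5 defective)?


Binomial: P(X=5) = C(17,5)×p^5×(1-p)^12
= 6188 × 1/248832 × 3138428376721/8916100448256 = 4855148698787387/554652776685109248

P(X=5) = 4855148698787387/554652776685109248 ≈ 0.88%


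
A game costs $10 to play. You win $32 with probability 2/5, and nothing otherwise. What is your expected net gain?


E[gain] = (32-10)×2/5 + (-10)×3/5
= 44/5 - 6 = 14/5

Expected net gain = $14/5 ≈ $2.80


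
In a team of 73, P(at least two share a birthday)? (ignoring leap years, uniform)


P(all different) = Π(365-i)/365 for i=0..72
= 0.000439
P(match) = 1 - 0.000439 = 0.999561

P ≈ 0.9996 ≈ 99.96%


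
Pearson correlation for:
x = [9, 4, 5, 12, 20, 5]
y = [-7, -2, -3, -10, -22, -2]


n=6, Σx=55, Σy=-46, Σxy=-656, Σx²=691, Σy²=650
r = (6×(-656) - 55×(-46))/√((6×691 - 55²)(6×650 - (-46)²))
= -1406/√(1121×1784) = -1406/√1999864 ≈ -1406/1414.1655 ≈ -0.9942

r ≈ -0.9942


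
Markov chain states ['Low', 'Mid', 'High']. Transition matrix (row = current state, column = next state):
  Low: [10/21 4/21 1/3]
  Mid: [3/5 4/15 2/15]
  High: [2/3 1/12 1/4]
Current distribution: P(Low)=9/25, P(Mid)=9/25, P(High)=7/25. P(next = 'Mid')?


P(next=Mid) = Σᵢ P(now=i)×P(i→Mid)
= 9/25×4/21 + 9/25×4/15 + 7/25×1/12
= 12/175 + 12/125 + 7/300 = 1973/10500

P = 1973/10500 ≈ 0.1879


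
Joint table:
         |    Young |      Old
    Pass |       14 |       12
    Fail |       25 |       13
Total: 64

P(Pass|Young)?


P(Pass|Young) = 14/(14+25) = 14/39

P = 14/39 ≈ 35.90%


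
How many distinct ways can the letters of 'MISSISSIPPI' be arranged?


Letters: 11, freq: {'M': 1, 'I': 4, 'S': 4, 'P': 2}
11!/(1!×4!×4!×2!) = 39916800/1152 = 34650

34650


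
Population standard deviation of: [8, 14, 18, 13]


Mean = 53/4
  (8-53/4)²=441/16
  (14-53/4)²=9/16
  (18-53/4)²=361/16
  (13-53/4)²=1/16
Σ(x-μ)² = 203/4
σ² = (203/4)/4 = 203/16

σ = √(203/16) ≈ 3.5620


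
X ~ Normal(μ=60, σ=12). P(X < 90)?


z = (90-60)/12 = 2.5
P(Z < 2.5) = 0.9938

P(X < 90) ≈ 0.9938


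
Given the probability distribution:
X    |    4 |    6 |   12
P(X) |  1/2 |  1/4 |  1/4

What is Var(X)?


E[X] = 13/2
E[X²] = 53
Var(X) = E[X²] - (E[X])² = 53 - 169/4 = 43/4

Var(X) = 43/4 ≈ 10.7500


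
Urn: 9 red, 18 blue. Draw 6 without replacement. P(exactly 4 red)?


Hypergeometric: C(9,4)×C(18,2)/C(27,6)
= 126×153/296010 = 1071/16445

P(X=4) = 1071/16445 ≈ 6.51%


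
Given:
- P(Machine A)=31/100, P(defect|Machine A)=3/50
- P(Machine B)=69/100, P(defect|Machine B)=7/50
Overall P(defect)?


P(B) = Σ P(B|Aᵢ)×P(Aᵢ)
  3/50×31/100 = 93/5000
  7/50×69/100 = 483/5000
Sum = 72/625

P(defect) = 72/625 ≈ 11.52%


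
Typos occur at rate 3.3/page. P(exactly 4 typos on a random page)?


Poisson(λ=3.3): P(X=4) = e^(-λ)×λ^k/k!
= e^(-3.3) × 3.3^4 / 4!
≈ 0.0368831674 × 118.5921 / 24 ≈ 0.182252

P(X=4) ≈ 0.182252 ≈ 18.23%


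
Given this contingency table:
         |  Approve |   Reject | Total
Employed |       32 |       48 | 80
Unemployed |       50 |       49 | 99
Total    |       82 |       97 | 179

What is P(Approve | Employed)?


P(Approve | Employed) = 32/(32+48) = 32/80 = 2/5

P(Approve|Employed) = 2/5 ≈ 40.00%


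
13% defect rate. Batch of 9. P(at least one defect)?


P(all good) = (87/100)^9 = 285544154243029527/1000000000000000000
P(≥1 defect) = 714455845756970473/1000000000000000000

P = 714455845756970473/1000000000000000000 ≈ 71.45%


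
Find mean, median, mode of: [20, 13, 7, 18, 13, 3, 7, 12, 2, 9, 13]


Sorted: [2, 3, 7, 7, 9, 12, 13, 13, 13, 18, 20]
Mean = 117/11
Median = 12
Freq: {20: 1, 13: 3, 7: 2, 18: 1, 3: 1, 12: 1, 2: 1, 9: 1}
Mode: [13]

Mean=117/11, Median=12, Mode=13


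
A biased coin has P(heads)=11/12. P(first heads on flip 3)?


Geometric: P(X=3) = (1-p)^(k-1)×p = (1/12)^2×11/12 = 11/1728

P(X=3) = 11/1728 ≈ 0.64%


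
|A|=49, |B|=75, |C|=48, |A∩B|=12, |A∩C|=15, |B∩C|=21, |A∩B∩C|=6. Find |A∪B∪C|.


|A∪B∪C| = 49+75+48-12-15-21+6 = 130

|A∪B∪C| = 130


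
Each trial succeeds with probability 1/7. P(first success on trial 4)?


Geometric: P(X=4) = (1-p)^(k-1)×p = (6/7)^3×1/7 = 216/2401

P(X=4) = 216/2401 ≈ 9.00%


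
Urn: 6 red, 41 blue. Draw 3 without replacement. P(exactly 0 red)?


Hypergeometric: C(6,0)×C(41,3)/C(47,3)
= 1×10660/16215 = 2132/3243

P(X=0) = 2132/3243 ≈ 65.74%


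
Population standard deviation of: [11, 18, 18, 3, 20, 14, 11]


Mean = 95/7
  (11-95/7)²=324/49
  (18-95/7)²=961/49
  (18-95/7)²=961/49
  (3-95/7)²=5476/49
  (20-95/7)²=2025/49
  (14-95/7)²=9/49
  (11-95/7)²=324/49
Σ(x-μ)² = 1440/7
σ² = (1440/7)/7 = 1440/49

σ = √(1440/49) ≈ 5.4210


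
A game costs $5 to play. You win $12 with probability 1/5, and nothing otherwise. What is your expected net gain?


E[gain] = (12-5)×1/5 + (-5)×4/5
= 7/5 - 4 = -13/5

Expected net gain = $-13/5 ≈ $-2.60


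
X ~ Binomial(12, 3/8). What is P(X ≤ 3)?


P(X ≤ 3) = Σ P(X=i) for i=0..3
P(X=0) = 244140625/68719476736
P(X=1) = 439453125/17179869184
P(X=2) = 2900390625/34359738368
P(X=3) = 2900390625/17179869184
Sum = 19404296875/68719476736

P(X ≤ 3) = 19404296875/68719476736 ≈ 28.24%


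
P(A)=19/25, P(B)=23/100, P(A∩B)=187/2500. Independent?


P(A)×P(B) = 437/2500
P(A∩B) = 187/2500
Not equal → NOT independent

No, not independent


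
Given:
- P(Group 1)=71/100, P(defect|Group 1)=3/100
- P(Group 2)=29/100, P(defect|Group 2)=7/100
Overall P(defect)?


P(B) = Σ P(B|Aᵢ)×P(Aᵢ)
  3/100×71/100 = 213/10000
  7/100×29/100 = 203/10000
Sum = 26/625

P(defect) = 26/625 ≈ 4.16%


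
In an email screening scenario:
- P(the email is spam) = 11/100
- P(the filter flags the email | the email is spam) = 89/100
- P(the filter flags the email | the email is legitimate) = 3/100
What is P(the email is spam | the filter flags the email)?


Using Bayes' theorem:
P(A|B) = P(B|A)·P(A) / P(B)

P(the filter flags the email) = 89/100 × 11/100 + 3/100 × 89/100
= 979/10000 + 267/10000 = 623/5000

P(the email is spam|the filter flags the email) = (979/10000) / (623/5000) = 11/14

P(the email is spam|the filter flags the email) = 11/14 ≈ 78.57%


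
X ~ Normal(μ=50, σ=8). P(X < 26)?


z = (26-50)/8 = -3.0
P(Z < -3.0) = 0.0013

P(X < 26) ≈ 0.0013


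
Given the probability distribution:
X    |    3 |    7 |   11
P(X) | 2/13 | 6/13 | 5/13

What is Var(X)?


E[X] = 103/13
E[X²] = 917/13
Var(X) = E[X²] - (E[X])² = 917/13 - 10609/169 = 1312/169

Var(X) = 1312/169 ≈ 7.7633


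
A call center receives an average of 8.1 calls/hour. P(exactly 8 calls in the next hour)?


Poisson(λ=8.1): P(X=8) = e^(-λ)×λ^k/k!
= e^(-8.1) × 8.1^8 / 8!
≈ 0.0003035391381 × 18530201.8885 / 40320 ≈ 0.139500

P(X=8) ≈ 0.139500 ≈ 13.95%


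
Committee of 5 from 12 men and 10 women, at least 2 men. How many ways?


Count by #men:
  2M,3W: C(12,2)×C(10,3)=7920
  3M,2W: C(12,3)×C(10,2)=9900
  4M,1W: C(12,4)×C(10,1)=4950
  5M,0W: C(12,5)×C(10,0)=792
Total = 23562

23562


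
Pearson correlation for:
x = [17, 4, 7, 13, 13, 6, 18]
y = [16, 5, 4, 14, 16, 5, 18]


n=7, Σx=78, Σy=78, Σxy=1064, Σx²=1052, Σy²=1098
r = (7×1064 - 78×78)/√((7×1052 - 78²)(7×1098 - 78²))
= 1364/√(1280×1602) = 1364/√2050560 ≈ 1364/1431.9777 ≈ 0.9525

r ≈ 0.9525


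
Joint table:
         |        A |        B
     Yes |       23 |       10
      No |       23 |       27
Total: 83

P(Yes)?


P(Yes) = (23+10)/83 = 33/83

P(Yes) = 33/83 ≈ 39.76%


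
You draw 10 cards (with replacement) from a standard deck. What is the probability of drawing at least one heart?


P(not a heart) = 39/52 = 3/4
P(none in 10 draws) = (3/4)^10 = 59049/1048576
P(≥1 heart) = 1 - 59049/1048576 = 989527/1048576

P = 989527/1048576 ≈ 94.37%


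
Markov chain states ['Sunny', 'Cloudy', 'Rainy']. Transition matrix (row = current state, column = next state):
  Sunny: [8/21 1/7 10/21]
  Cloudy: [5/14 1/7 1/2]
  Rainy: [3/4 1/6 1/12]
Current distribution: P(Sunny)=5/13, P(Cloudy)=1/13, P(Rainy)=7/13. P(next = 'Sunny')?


P(next=Sunny) = Σᵢ P(now=i)×P(i→Sunny)
= 5/13×8/21 + 1/13×5/14 + 7/13×3/4
= 40/273 + 5/182 + 21/52 = 631/1092

P = 631/1092 ≈ 0.5778


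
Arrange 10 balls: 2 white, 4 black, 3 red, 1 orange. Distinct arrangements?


10!/(2!×4!×3!×1!) = 12600

12600


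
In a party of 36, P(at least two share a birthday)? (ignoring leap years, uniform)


P(all different) = Π(365-i)/365 for i=0..35
= 0.167818
P(match) = 1 - 0.167818 = 0.832182

P ≈ 0.8322 ≈ 83.22%


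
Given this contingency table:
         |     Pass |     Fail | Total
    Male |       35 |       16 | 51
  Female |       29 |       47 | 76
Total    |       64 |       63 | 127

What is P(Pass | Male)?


P(Pass | Male) = 35/(35+16) = 35/51

P(Pass|Male) = 35/51 ≈ 68.63%


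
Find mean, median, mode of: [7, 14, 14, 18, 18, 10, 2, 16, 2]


Sorted: [2, 2, 7, 10, 14, 14, 16, 18, 18]
Mean = 101/9
Median = 14
Freq: {7: 1, 14: 2, 18: 2, 10: 1, 2: 2, 16: 1}
Mode: [2, 14, 18]

Mean=101/9, Median=14, Mode=[2, 14, 18]


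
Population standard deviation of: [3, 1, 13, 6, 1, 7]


Mean = 31/6
  (3-31/6)²=169/36
  (1-31/6)²=625/36
  (13-31/6)²=2209/36
  (6-31/6)²=25/36
  (1-31/6)²=625/36
  (7-31/6)²=121/36
Σ(x-μ)² = 629/6
σ² = (629/6)/6 = 629/36

σ = √(629/36) ≈ 4.1800


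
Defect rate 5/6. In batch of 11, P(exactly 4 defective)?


Binomial: P(X=4) = C(11,4)×p^4×(1-p)^7
= 330 × 625/1296 × 1/279936 = 34375/60466176

P(X=4) = 34375/60466176 ≈ 0.06%


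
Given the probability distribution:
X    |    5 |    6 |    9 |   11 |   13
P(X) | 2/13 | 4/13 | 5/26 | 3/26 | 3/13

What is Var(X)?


E[X] = 112/13
E[X²] = 1085/13
Var(X) = E[X²] - (E[X])² = 1085/13 - 12544/169 = 1561/169

Var(X) = 1561/169 ≈ 9.2367


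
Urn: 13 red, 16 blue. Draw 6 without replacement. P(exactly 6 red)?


Hypergeometric: C(13,6)×C(16,0)/C(29,6)
= 1716×1/475020 = 11/3045

P(X=6) = 11/3045 ≈ 0.36%


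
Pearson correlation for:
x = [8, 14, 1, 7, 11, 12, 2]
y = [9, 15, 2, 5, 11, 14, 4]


n=7, Σx=55, Σy=60, Σxy=616, Σx²=579, Σy²=668
r = (7×616 - 55×60)/√((7×579 - 55²)(7×668 - 60²))
= 1012/√(1028×1076) = 1012/√1106128 ≈ 1012/1051.7262 ≈ 0.9622

r ≈ 0.9622


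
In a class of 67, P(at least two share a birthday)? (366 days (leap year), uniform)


P(all different) = Π(366-i)/366 for i=0..66
= 0.001590
P(match) = 1 - 0.001590 = 0.998410

P ≈ 0.9984 ≈ 99.84%


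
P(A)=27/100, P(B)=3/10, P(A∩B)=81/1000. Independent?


P(A)×P(B) = 81/1000
P(A∩B) = 81/1000
Equal ✓ → Independent

Yes, independent


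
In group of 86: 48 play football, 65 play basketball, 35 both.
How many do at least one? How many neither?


|A∪B| = 48+65-35 = 78
Neither = 86-78 = 8

At least one: 78; Neither: 8


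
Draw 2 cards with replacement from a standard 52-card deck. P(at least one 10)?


P(not a 10) = 48/52 = 12/13
P(none in 2 draws) = (12/13)^2 = 144/169
P(≥1 10) = 1 - 144/169 = 25/169

P = 25/169 ≈ 14.79%


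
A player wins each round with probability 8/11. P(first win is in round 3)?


Geometric: P(X=3) = (1-p)^(k-1)×p = (3/11)^2×8/11 = 72/1331

P(X=3) = 72/1331 ≈ 5.41%


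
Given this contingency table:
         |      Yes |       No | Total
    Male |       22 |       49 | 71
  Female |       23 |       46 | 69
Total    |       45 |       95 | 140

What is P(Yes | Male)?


P(Yes | Male) = 22/(22+49) = 22/71

P(Yes|Male) = 22/71 ≈ 30.99%


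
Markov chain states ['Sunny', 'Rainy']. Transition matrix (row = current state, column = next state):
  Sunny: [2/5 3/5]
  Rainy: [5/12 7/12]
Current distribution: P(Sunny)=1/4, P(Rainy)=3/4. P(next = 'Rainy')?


P(next=Rainy) = Σᵢ P(now=i)×P(i→Rainy)
= 1/4×3/5 + 3/4×7/12
= 3/20 + 7/16 = 47/80

P = 47/80 ≈ 0.5875


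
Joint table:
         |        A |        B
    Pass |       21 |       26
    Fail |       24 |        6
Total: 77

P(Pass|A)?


P(Pass|A) = 21/(21+24) = 21/45 = 7/15

P = 7/15 ≈ 46.67%


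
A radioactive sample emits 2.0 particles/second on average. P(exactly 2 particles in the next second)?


Poisson(λ=2.0): P(X=2) = e^(-λ)×λ^k/k!
= e^(-2.0) × 2.0^2 / 2!
≈ 0.1353352832 × 4 / 2 ≈ 0.270671

P(X=2) ≈ 0.270671 ≈ 27.07%


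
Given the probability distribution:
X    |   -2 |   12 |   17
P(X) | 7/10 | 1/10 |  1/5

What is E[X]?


E[X] = Σ x·P(X=x)
= (-2)×(7/10) + (12)×(1/10) + (17)×(1/5)
= 16/5

E[X] = 16/5


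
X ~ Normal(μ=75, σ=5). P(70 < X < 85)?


z₁=(70-75)/5=-1.0, z₂=(85-75)/5=2.0
P = Φ(2.0) - Φ(-1.0) = 0.977250 - 0.158655 = 0.818595 ≈ 0.8186

P(70 < X < 85) ≈ 0.8186


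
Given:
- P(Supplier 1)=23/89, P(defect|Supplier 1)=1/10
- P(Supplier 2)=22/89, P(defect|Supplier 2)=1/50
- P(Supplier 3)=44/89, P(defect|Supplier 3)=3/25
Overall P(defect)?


P(B) = Σ P(B|Aᵢ)×P(Aᵢ)
  1/10×23/89 = 23/890
  1/50×22/89 = 11/2225
  3/25×44/89 = 132/2225
Sum = 401/4450

P(defect) = 401/4450 ≈ 9.01%


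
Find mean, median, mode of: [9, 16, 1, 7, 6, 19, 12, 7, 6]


Sorted: [1, 6, 6, 7, 7, 9, 12, 16, 19]
Mean = 83/9
Median = 7
Freq: {9: 1, 16: 1, 1: 1, 7: 2, 6: 2, 19: 1, 12: 1}
Mode: [6, 7]

Mean=83/9, Median=7, Mode=[6, 7]


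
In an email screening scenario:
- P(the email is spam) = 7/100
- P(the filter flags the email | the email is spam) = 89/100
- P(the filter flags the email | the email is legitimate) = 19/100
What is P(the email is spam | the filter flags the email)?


Using Bayes' theorem:
P(A|B) = P(B|A)·P(A) / P(B)

P(the filter flags the email) = 89/100 × 7/100 + 19/100 × 93/100
= 623/10000 + 1767/10000 = 239/1000

P(the email is spam|the filter flags the email) = (623/10000) / (239/1000) = 623/2390

P(the email is spam|the filter flags the email) = 623/2390 ≈ 26.07%


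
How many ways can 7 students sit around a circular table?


Circular arrangements of 7 distinct objects: fix one position to break rotational symmetry.
(n-1)! = 6! = 720

720


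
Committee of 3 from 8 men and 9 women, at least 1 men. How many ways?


Count by #men:
  1M,2W: C(8,1)×C(9,2)=288
  2M,1W: C(8,2)×C(9,1)=252
  3M,0W: C(8,3)×C(9,0)=56
Total = 596

596


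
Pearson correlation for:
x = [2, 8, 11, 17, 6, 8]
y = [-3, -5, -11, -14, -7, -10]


n=6, Σx=52, Σy=-50, Σxy=-527, Σx²=578, Σy²=500
r = (6×(-527) - 52×(-50))/√((6×578 - 52²)(6×500 - (-50)²))
= -562/√(764×500) = -562/√382000 ≈ -562/618.0615 ≈ -0.9093

r ≈ -0.9093


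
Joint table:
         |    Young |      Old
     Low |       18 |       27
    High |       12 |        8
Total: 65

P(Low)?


P(Low) = (18+27)/65 = 45/65 = 9/13

P(Low) = 9/13 ≈ 69.23%


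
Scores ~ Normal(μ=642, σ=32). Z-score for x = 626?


z = (x - μ)/σ = (626 - 642)/32 = -0.5

z = -0.5


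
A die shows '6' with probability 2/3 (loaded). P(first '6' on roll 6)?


Geometric: P(X=6) = (1-p)^(k-1)×p = (1/3)^5×2/3 = 2/729

P(X=6) = 2/729 ≈ 0.27%


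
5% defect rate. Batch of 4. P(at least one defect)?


P(all good) = (19/20)^4 = 130321/160000
P(≥1 defect) = 29679/160000

P = 29679/160000 ≈ 18.55%


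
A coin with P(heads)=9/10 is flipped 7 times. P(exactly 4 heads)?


Binomial: P(X=4) = C(7,4)×p^4×(1-p)^3
= 35 × 6561/10000 × 1/1000 = 45927/2000000

P(X=4) = 45927/2000000 ≈ 2.30%


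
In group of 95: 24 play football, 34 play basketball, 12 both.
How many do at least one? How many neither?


|A∪B| = 24+34-12 = 46
Neither = 95-46 = 49

At least one: 46; Neither: 49


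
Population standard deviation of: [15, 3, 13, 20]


Mean = 51/4
  (15-51/4)²=81/16
  (3-51/4)²=1521/16
  (13-51/4)²=1/16
  (20-51/4)²=841/16
Σ(x-μ)² = 611/4
σ² = (611/4)/4 = 611/16

σ = √(611/16) ≈ 6.1796


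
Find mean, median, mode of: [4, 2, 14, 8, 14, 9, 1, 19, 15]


Sorted: [1, 2, 4, 8, 9, 14, 14, 15, 19]
Mean = 86/9
Median = 9
Freq: {4: 1, 2: 1, 14: 2, 8: 1, 9: 1, 1: 1, 19: 1, 15: 1}
Mode: [14]

Mean=86/9, Median=9, Mode=14


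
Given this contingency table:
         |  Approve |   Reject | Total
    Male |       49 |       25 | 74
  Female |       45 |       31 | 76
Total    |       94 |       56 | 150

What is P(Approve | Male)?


P(Approve | Male) = 49/(49+25) = 49/74

P(Approve|Male) = 49/74 ≈ 66.22%


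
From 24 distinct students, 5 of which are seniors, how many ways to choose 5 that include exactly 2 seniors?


Choose 2 of the 5 seniors and 3 of the other 19 students:
C(5,2)×C(19,3) = 10×969 = 9690

9690


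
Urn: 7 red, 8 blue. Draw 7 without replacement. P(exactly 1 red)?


Hypergeometric: C(7,1)×C(8,6)/C(15,7)
= 7×28/6435 = 196/6435

P(X=1) = 196/6435 ≈ 3.05%


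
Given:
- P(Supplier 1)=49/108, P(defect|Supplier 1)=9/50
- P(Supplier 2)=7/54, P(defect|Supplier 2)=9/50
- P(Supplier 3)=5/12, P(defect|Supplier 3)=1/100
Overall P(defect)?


P(B) = Σ P(B|Aᵢ)×P(Aᵢ)
  9/50×49/108 = 49/600
  9/50×7/54 = 7/300
  1/100×5/12 = 1/240
Sum = 131/1200

P(defect) = 131/1200 ≈ 10.92%


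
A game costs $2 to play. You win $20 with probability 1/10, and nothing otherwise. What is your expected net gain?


E[gain] = (20-2)×1/10 + (-2)×9/10
= 9/5 - 9/5 = 0

Expected net gain = $0 ≈ $0.00


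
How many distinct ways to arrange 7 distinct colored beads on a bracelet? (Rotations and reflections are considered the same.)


Free circular arrangements: rotations and reflections both identified.
(n-1)!/2 = 6!/2 = 720/2 = 360

360


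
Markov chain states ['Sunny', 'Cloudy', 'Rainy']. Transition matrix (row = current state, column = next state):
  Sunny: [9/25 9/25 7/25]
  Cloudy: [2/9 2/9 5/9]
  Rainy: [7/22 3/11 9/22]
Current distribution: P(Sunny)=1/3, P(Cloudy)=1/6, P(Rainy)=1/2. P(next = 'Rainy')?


P(next=Rainy) = Σᵢ P(now=i)×P(i→Rainy)
= 1/3×7/25 + 1/6×5/9 + 1/2×9/22
= 7/75 + 5/54 + 9/44 = 11597/29700

P = 11597/29700 ≈ 0.3905


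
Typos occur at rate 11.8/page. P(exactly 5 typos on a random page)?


Poisson(λ=11.8): P(X=5) = e^(-λ)×λ^k/k!
= e^(-11.8) × 11.8^5 / 5!
≈ 7.504557915e-06 × 228775.77568 / 120 ≈ 0.014307

P(X=5) ≈ 0.014307 ≈ 1.43%


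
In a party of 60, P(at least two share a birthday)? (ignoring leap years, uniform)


P(all different) = Π(365-i)/365 for i=0..59
= 0.005877
P(match) = 1 - 0.005877 = 0.994123

P ≈ 0.9941 ≈ 99.41%


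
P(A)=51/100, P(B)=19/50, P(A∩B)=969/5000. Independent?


P(A)×P(B) = 969/5000
P(A∩B) = 969/5000
Equal ✓ → Independent

Yes, independent


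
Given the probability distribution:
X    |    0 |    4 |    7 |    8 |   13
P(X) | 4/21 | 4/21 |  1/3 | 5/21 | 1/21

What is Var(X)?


E[X] = 118/21
E[X²] = 128/3
Var(X) = E[X²] - (E[X])² = 128/3 - 13924/441 = 4892/441

Var(X) = 4892/441 ≈ 11.0930


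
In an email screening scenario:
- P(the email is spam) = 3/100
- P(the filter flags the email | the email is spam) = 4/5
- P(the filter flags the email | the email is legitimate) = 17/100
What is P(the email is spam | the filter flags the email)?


Using Bayes' theorem:
P(A|B) = P(B|A)·P(A) / P(B)

P(the filter flags the email) = 4/5 × 3/100 + 17/100 × 97/100
= 3/125 + 1649/10000 = 1889/10000

P(the email is spam|the filter flags the email) = (3/125) / (1889/10000) = 240/1889

P(the email is spam|the filter flags the email) = 240/1889 ≈ 12.71%


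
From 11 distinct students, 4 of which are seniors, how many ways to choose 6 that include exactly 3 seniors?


Choose 3 of the 4 seniors and 3 of the other 7 students:
C(4,3)×C(7,3) = 4×35 = 140

140


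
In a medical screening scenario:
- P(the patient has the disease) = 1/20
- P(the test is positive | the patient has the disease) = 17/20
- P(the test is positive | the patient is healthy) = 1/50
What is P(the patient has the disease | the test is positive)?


Using Bayes' theorem:
P(A|B) = P(B|A)·P(A) / P(B)

P(the test is positive) = 17/20 × 1/20 + 1/50 × 19/20
= 17/400 + 19/1000 = 123/2000

P(the patient has the disease|the test is positive) = (17/400) / (123/2000) = 85/123

P(the patient has the disease|the test is positive) = 85/123 ≈ 69.11%


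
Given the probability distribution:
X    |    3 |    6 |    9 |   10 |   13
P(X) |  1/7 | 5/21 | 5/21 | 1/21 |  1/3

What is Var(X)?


E[X] = 185/21
E[X²] = 1895/21
Var(X) = E[X²] - (E[X])² = 1895/21 - 34225/441 = 5570/441

Var(X) = 5570/441 ≈ 12.6304


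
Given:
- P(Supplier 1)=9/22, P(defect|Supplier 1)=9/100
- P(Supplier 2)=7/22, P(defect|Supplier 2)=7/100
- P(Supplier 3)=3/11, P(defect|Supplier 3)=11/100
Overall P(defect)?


P(B) = Σ P(B|Aᵢ)×P(Aᵢ)
  9/100×9/22 = 81/2200
  7/100×7/22 = 49/2200
  11/100×3/11 = 3/100
Sum = 49/550

P(defect) = 49/550 ≈ 8.91%


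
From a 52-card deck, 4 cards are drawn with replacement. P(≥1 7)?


P(not a 7) = 48/52 = 12/13
P(none in 4 draws) = (12/13)^4 = 20736/28561
P(≥1 7) = 1 - 20736/28561 = 7825/28561

P = 7825/28561 ≈ 27.40%


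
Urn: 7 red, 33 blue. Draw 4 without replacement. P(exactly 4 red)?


Hypergeometric: C(7,4)×C(33,0)/C(40,4)
= 35×1/91390 = 7/18278

P(X=4) = 7/18278 ≈ 0.04%


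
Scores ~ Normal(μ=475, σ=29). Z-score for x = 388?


z = (x - μ)/σ = (388 - 475)/29 = -3.0

z = -3.0


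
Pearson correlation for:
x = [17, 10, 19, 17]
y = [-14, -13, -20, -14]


n=4, Σx=63, Σy=-61, Σxy=-986, Σx²=1039, Σy²=961
r = (4×(-986) - 63×(-61))/√((4×1039 - 63²)(4×961 - (-61)²))
= -101/√(187×123) = -101/√23001 ≈ -101/151.6608 ≈ -0.6660

r ≈ -0.6660


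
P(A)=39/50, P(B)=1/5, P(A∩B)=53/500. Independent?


P(A)×P(B) = 39/250
P(A∩B) = 53/500
Not equal → NOT independent

No, not independent


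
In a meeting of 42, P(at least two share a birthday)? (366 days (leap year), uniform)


P(all different) = Π(366-i)/366 for i=0..41
= 0.086572
P(match) = 1 - 0.086572 = 0.913428

P ≈ 0.9134 ≈ 91.34%


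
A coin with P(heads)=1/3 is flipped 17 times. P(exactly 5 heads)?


Binomial: P(X=5) = C(17,5)×p^5×(1-p)^12
= 6188 × 1/243 × 4096/531441 = 25346048/129140163

P(X=5) = 25346048/129140163 ≈ 19.63%


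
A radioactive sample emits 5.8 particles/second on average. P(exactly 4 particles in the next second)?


Poisson(λ=5.8): P(X=4) = e^(-λ)×λ^k/k!
= e^(-5.8) × 5.8^4 / 4!
≈ 0.003027554745 × 1131.6496 / 24 ≈ 0.142755

P(X=4) ≈ 0.142755 ≈ 14.28%


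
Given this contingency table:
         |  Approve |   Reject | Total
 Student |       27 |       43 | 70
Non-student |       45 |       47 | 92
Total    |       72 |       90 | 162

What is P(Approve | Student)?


P(Approve | Student) = 27/(27+43) = 27/70

P(Approve|Student) = 27/70 ≈ 38.57%


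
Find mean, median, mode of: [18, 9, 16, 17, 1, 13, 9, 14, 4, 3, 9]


Sorted: [1, 3, 4, 9, 9, 9, 13, 14, 16, 17, 18]
Mean = 113/11
Median = 9
Freq: {18: 1, 9: 3, 16: 1, 17: 1, 1: 1, 13: 1, 14: 1, 4: 1, 3: 1}
Mode: [9]

Mean=113/11, Median=9, Mode=9


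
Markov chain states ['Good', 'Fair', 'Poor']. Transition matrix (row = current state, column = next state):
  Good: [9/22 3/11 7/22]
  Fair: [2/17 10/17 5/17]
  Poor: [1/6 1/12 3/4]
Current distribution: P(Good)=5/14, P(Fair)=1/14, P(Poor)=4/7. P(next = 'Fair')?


P(next=Fair) = Σᵢ P(now=i)×P(i→Fair)
= 5/14×3/11 + 1/14×10/17 + 4/7×1/12
= 15/154 + 5/119 + 1/21 = 1469/7854

P = 1469/7854 ≈ 0.1870


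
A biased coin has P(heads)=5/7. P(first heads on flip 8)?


Geometric: P(X=8) = (1-p)^(k-1)×p = (2/7)^7×5/7 = 640/5764801

P(X=8) = 640/5764801 ≈ 0.01%


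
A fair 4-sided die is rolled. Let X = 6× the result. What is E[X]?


E[die] = (1+4)/2 = 5/2
E[X] = 6 × 5/2 = 15

E[X] = 15


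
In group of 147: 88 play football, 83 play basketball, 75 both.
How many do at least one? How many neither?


|A∪B| = 88+83-75 = 96
Neither = 147-96 = 51

At least one: 96; Neither: 51


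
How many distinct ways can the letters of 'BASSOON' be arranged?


Letters: 7, freq: {'B': 1, 'A': 1, 'S': 2, 'O': 2, 'N': 1}
7!/(1!×1!×2!×2!×1!) = 5040/4 = 1260

1260


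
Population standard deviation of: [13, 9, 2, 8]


Mean = 32/4 = 8
  (13-8)²=25
  (9-8)²=1
  (2-8)²=36
  (8-8)²=0
Σ(x-μ)² = 62
σ² = 62/4 = 31/2

σ = √(31/2) ≈ 3.9370


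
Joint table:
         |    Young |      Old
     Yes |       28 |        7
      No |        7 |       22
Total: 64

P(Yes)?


P(Yes) = (28+7)/64 = 35/64

P(Yes) = 35/64 ≈ 54.69%


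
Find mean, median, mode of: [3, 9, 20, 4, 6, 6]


Sorted: [3, 4, 6, 6, 9, 20]
Mean = 48/6 = 8
Median = 6
Freq: {3: 1, 9: 1, 20: 1, 4: 1, 6: 2}
Mode: [6]

Mean=8, Median=6, Mode=6


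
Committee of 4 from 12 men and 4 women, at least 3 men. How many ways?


Count by #men:
  3M,1W: C(12,3)×C(4,1)=880
  4M,0W: C(12,4)×C(4,0)=495
Total = 1375

1375


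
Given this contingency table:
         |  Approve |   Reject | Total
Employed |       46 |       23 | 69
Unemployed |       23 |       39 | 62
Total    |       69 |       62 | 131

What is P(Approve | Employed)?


P(Approve | Employed) = 46/(46+23) = 46/69 = 2/3

P(Approve|Employed) = 2/3 ≈ 66.67%


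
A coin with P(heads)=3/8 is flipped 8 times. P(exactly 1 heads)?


Binomial: P(X=1) = C(8,1)×p^1×(1-p)^7
= 8 × 3/8 × 78125/2097152 = 234375/2097152

P(X=1) = 234375/2097152 ≈ 11.18%


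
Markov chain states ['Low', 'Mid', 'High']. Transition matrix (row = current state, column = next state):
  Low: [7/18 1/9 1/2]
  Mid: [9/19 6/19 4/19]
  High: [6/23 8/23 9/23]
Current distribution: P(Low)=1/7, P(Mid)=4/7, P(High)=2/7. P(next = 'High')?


P(next=High) = Σᵢ P(now=i)×P(i→High)
= 1/7×1/2 + 4/7×4/19 + 2/7×9/23
= 1/14 + 16/133 + 18/161 = 1857/6118

P = 1857/6118 ≈ 0.3035


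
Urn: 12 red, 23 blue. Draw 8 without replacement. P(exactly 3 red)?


Hypergeometric: C(12,3)×C(23,5)/C(35,8)
= 220×33649/23535820 = 4807/15283

P(X=3) = 4807/15283 ≈ 31.45%


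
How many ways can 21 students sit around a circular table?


Circular arrangements of 21 distinct objects: fix one position to break rotational symmetry.
(n-1)! = 20! = 2432902008176640000

2432902008176640000


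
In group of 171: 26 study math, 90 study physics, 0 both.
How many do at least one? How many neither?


|A∪B| = 26+90-0 = 116
Neither = 171-116 = 55

At least one: 116; Neither: 55


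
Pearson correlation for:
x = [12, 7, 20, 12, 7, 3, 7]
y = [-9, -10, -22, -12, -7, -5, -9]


n=7, Σx=68, Σy=-74, Σxy=-889, Σx²=844, Σy²=964
r = (7×(-889) - 68×(-74))/√((7×844 - 68²)(7×964 - (-74)²))
= -1191/√(1284×1272) = -1191/√1633248 ≈ -1191/1277.9859 ≈ -0.9319

r ≈ -0.9319


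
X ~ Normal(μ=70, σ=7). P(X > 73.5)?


z = (73.5-70)/7 = 0.5
P(X > 73.5) = 1 - P(Z ≤ 0.5) = 1 - 0.6915 = 0.3085

P(X > 73.5) ≈ 0.3085


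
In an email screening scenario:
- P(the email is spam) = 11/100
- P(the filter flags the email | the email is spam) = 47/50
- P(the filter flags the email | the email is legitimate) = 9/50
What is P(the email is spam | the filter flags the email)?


Using Bayes' theorem:
P(A|B) = P(B|A)·P(A) / P(B)

P(the filter flags the email) = 47/50 × 11/100 + 9/50 × 89/100
= 517/5000 + 801/5000 = 659/2500

P(the email is spam|the filter flags the email) = (517/5000) / (659/2500) = 517/1318

P(the email is spam|the filter flags the email) = 517/1318 ≈ 39.23%


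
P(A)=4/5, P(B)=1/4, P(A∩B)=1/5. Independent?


P(A)×P(B) = 1/5
P(A∩B) = 1/5
Equal ✓ → Independent

Yes, independent


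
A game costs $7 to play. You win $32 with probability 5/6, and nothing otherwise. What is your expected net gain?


E[gain] = (32-7)×5/6 + (-7)×1/6
= 125/6 - 7/6 = 59/3

Expected net gain = $59/3 ≈ $19.67


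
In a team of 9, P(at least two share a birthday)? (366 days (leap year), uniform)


P(all different) = Π(366-i)/366 for i=0..8
= 0.905624
P(match) = 1 - 0.905624 = 0.094376

P ≈ 0.0944 ≈ 9.44%


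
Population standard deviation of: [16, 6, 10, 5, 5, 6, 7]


Mean = 55/7
  (16-55/7)²=3249/49
  (6-55/7)²=169/49
  (10-55/7)²=225/49
  (5-55/7)²=400/49
  (5-55/7)²=400/49
  (6-55/7)²=169/49
  (7-55/7)²=36/49
Σ(x-μ)² = 664/7
σ² = (664/7)/7 = 664/49

σ = √(664/49) ≈ 3.6812


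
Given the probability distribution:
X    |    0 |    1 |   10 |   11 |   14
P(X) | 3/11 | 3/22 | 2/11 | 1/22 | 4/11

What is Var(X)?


E[X] = 83/11
E[X²] = 1046/11
Var(X) = E[X²] - (E[X])² = 1046/11 - 6889/121 = 4617/121

Var(X) = 4617/121 ≈ 38.1570


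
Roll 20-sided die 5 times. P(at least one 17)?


P(no 17)^5 = (19/20)^5 = 2476099/3200000
P(≥1) = 1 - 2476099/3200000 = 723901/3200000

P = 723901/3200000 ≈ 22.62%


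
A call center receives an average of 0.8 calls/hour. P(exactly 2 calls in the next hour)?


Poisson(λ=0.8): P(X=2) = e^(-λ)×λ^k/k!
= e^(-0.8) × 0.8^2 / 2!
≈ 0.4493289641 × 0.64 / 2 ≈ 0.143785

P(X=2) ≈ 0.143785 ≈ 14.38%


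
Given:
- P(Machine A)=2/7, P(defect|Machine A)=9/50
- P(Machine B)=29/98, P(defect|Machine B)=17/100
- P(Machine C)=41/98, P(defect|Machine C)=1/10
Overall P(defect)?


P(B) = Σ P(B|Aᵢ)×P(Aᵢ)
  9/50×2/7 = 9/175
  17/100×29/98 = 493/9800
  1/10×41/98 = 41/980
Sum = 201/1400

P(defect) = 201/1400 ≈ 14.36%


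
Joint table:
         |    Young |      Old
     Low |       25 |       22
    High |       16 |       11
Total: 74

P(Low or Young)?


P(Low∨Young) = P(Low) + P(Young) - P(Low∧Young)
= (47 + 41 - 25)/74 = 63/74

P = 63/74 ≈ 85.14%


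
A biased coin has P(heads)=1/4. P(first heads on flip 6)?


Geometric: P(X=6) = (1-p)^(k-1)×p = (3/4)^5×1/4 = 243/4096

P(X=6) = 243/4096 ≈ 5.93%


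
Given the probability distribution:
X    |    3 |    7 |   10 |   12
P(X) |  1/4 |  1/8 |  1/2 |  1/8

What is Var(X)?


E[X] = 65/8
E[X²] = 611/8
Var(X) = E[X²] - (E[X])² = 611/8 - 4225/64 = 663/64

Var(X) = 663/64 ≈ 10.3594


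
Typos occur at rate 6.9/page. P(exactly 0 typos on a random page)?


Poisson(λ=6.9): P(X=0) = e^(-λ)×λ^k/k!
= e^(-6.9) × 6.9^0 / 0!
≈ 0.001007785429 × 1 / 1 ≈ 0.001008

P(X=0) ≈ 0.001008 ≈ 0.10%


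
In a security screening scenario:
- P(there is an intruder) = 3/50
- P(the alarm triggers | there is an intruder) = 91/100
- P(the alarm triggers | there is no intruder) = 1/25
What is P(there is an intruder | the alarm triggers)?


Using Bayes' theorem:
P(A|B) = P(B|A)·P(A) / P(B)

P(the alarm triggers) = 91/100 × 3/50 + 1/25 × 47/50
= 273/5000 + 47/1250 = 461/5000

P(there is an intruder|the alarm triggers) = (273/5000) / (461/5000) = 273/461

P(there is an intruder|the alarm triggers) = 273/461 ≈ 59.22%


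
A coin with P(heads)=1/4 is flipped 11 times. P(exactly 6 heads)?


Binomial: P(X=6) = C(11,6)×p^6×(1-p)^5
= 462 × 1/4096 × 243/1024 = 56133/2097152

P(X=6) = 56133/2097152 ≈ 2.68%


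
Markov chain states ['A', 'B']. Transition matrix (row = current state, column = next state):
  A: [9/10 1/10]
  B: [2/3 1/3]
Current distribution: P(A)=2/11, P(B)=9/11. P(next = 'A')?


P(next=A) = Σᵢ P(now=i)×P(i→A)
= 2/11×9/10 + 9/11×2/3
= 9/55 + 6/11 = 39/55

P = 39/55 ≈ 0.7091


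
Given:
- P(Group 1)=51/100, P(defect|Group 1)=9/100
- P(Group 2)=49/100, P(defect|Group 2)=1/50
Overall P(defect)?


P(B) = Σ P(B|Aᵢ)×P(Aᵢ)
  9/100×51/100 = 459/10000
  1/50×49/100 = 49/5000
Sum = 557/10000

P(defect) = 557/10000 ≈ 5.57%


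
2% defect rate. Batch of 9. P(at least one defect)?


P(all good) = (49/50)^9 = 1628413597910449/1953125000000000
P(≥1 defect) = 324711402089551/1953125000000000

P = 324711402089551/1953125000000000 ≈ 16.63%


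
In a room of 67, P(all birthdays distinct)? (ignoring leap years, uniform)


P(all different) = Π(365-i)/365 for i=0..66
= (365/365)×(364/365)×...×(299/365)
= 0.001560

P ≈ 0.0016 ≈ 0.16%


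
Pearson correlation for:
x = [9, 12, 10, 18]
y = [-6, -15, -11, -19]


n=4, Σx=49, Σy=-51, Σxy=-686, Σx²=649, Σy²=743
r = (4×(-686) - 49×(-51))/√((4×649 - 49²)(4×743 - (-51)²))
= -245/√(195×371) = -245/√72345 ≈ -245/268.9703 ≈ -0.9109

r ≈ -0.9109


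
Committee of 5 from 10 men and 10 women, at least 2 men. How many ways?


Count by #men:
  2M,3W: C(10,2)×C(10,3)=5400
  3M,2W: C(10,3)×C(10,2)=5400
  4M,1W: C(10,4)×C(10,1)=2100
  5M,0W: C(10,5)×C(10,0)=252
Total = 13152

13152


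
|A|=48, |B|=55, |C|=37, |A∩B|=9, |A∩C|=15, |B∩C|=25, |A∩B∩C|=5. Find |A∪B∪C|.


|A∪B∪C| = 48+55+37-9-15-25+5 = 96

|A∪B∪C| = 96


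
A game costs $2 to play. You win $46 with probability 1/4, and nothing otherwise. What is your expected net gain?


E[gain] = (46-2)×1/4 + (-2)×3/4
= 11 - 3/2 = 19/2

Expected net gain = $19/2 ≈ $9.50


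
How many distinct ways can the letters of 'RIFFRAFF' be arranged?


Letters: 8, freq: {'R': 2, 'I': 1, 'F': 4, 'A': 1}
8!/(2!×1!×4!×1!) = 40320/48 = 840

840


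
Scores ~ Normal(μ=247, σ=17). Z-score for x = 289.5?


z = (x - μ)/σ = (289.5 - 247)/17 = 2.5

z = 2.5


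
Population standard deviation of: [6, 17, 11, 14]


Mean = 48/4 = 12
  (6-12)²=36
  (17-12)²=25
  (11-12)²=1
  (14-12)²=4
Σ(x-μ)² = 66
σ² = 66/4 = 33/2

σ = √(33/2) ≈ 4.0620


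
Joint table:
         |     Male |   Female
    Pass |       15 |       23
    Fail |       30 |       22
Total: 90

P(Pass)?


P(Pass) = (15+23)/90 = 38/90 = 19/45

P(Pass) = 19/45 ≈ 42.22%
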